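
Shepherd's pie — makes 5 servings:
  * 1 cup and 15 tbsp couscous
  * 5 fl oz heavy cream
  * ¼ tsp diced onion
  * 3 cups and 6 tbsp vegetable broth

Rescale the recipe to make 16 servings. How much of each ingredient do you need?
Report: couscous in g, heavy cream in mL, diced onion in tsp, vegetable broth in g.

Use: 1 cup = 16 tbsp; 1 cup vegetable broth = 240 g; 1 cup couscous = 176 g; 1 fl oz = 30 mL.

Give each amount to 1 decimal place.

Scaling factor: 16/5 = 3.2.
couscous: (1 cup + 15 tbsp = 1.9375 cup) × 16/5 × 176 g/cup = 1091.2 g
heavy cream: 5 fl oz × 16/5 × 30 mL/fl oz = 480.0 mL
diced onion: 0.25 tsp × 16/5 = 0.8 tsp
vegetable broth: (3 cup + 6 tbsp = 3.375 cup) × 16/5 × 240 g/cup = 2592.0 g

couscous: 1091.2 g; heavy cream: 480.0 mL; diced onion: 0.8 tsp; vegetable broth: 2592.0 g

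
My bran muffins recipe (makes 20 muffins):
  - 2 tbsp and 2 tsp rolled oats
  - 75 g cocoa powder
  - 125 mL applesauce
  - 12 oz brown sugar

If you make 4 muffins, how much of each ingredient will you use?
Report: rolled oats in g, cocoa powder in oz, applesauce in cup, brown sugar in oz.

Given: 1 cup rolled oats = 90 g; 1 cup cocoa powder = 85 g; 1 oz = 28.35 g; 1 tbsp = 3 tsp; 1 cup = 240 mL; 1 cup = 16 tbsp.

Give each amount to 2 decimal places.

rolled oats: 3.00 g; cocoa powder: 0.53 oz; applesauce: 0.10 cup; brown sugar: 2.40 oz

Scaling factor: 4/20 = 1/5 = 0.2.
rolled oats: (2 tbsp + 2 tsp = 8/3 tbsp) × 1/5 ÷ 16 tbsp/cup × 90 g/cup = 3.00 g
cocoa powder: 75 g × 1/5 ÷ 28.35 g/oz ≈ 0.53 oz
applesauce: 125 mL × 1/5 ÷ 240 mL/cup ≈ 0.10 cup
brown sugar: 12 oz × 1/5 = 2.40 oz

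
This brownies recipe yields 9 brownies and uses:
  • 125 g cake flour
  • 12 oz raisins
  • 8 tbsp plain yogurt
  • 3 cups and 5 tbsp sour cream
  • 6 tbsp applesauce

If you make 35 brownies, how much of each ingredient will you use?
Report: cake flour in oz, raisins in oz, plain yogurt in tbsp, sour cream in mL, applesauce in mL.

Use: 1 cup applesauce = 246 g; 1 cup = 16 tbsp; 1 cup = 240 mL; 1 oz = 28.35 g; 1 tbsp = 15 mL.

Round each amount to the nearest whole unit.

Scaling factor: 35/9.
cake flour: 125 g × 35/9 ÷ 28.35 g/oz ≈ 17 oz
raisins: 12 oz × 35/9 ≈ 47 oz
plain yogurt: 8 tbsp × 35/9 ≈ 31 tbsp
sour cream: (3 cup + 5 tbsp = 3.3125 cup) × 35/9 × 240 mL/cup ≈ 3092 mL
applesauce: 6 tbsp × 35/9 × 15 mL/tbsp = 350 mL

cake flour: 17 oz; raisins: 47 oz; plain yogurt: 31 tbsp; sour cream: 3092 mL; applesauce: 350 mL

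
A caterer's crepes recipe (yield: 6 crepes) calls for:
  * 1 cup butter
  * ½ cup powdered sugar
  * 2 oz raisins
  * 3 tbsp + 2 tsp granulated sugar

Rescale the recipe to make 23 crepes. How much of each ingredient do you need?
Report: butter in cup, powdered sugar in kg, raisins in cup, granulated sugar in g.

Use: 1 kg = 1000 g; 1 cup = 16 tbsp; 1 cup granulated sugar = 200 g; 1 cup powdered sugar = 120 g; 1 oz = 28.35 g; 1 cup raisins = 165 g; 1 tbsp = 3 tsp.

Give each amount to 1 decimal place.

Scaling factor: 23/6.
butter: 1 cup × 23/6 ≈ 3.8 cup
powdered sugar: 0.5 cup × 23/6 × 120 g/cup ÷ 1000 g/kg ≈ 0.2 kg
raisins: 2 oz × 23/6 × 28.35 g/oz ÷ 165 g/cup ≈ 1.3 cup
granulated sugar: (3 tbsp + 2 tsp = 11/3 tbsp) × 23/6 ÷ 16 tbsp/cup × 200 g/cup ≈ 175.7 g

butter: 3.8 cup; powdered sugar: 0.2 kg; raisins: 1.3 cup; granulated sugar: 175.7 g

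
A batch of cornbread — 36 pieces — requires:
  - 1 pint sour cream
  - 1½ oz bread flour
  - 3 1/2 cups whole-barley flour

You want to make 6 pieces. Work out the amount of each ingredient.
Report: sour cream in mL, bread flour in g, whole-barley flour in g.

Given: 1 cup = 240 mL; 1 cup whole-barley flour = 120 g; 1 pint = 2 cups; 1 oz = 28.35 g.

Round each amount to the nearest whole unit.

sour cream: 80 mL; bread flour: 7 g; whole-barley flour: 70 g

Scaling factor: 6/36 = 1/6.
sour cream: 1 pint × 1/6 × 2 cup/pint × 240 mL/cup = 80 mL
bread flour: 1.5 oz × 1/6 × 28.35 g/oz ≈ 7 g
whole-barley flour: 3.5 cup × 1/6 × 120 g/cup = 70 g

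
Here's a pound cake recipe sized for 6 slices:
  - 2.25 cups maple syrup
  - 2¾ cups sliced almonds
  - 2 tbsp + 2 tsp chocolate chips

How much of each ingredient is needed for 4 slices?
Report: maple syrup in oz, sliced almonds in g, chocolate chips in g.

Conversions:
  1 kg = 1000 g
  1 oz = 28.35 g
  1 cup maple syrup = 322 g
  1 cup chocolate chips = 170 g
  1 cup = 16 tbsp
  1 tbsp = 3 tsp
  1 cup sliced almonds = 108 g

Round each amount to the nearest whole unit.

maple syrup: 17 oz; sliced almonds: 198 g; chocolate chips: 19 g

Scaling factor: 4/6 = 2/3.
maple syrup: 2.25 cup × 2/3 × 322 g/cup ÷ 28.35 g/oz ≈ 17 oz
sliced almonds: 2.75 cup × 2/3 × 108 g/cup = 198 g
chocolate chips: (2 tbsp + 2 tsp = 8/3 tbsp) × 2/3 ÷ 16 tbsp/cup × 170 g/cup ≈ 19 g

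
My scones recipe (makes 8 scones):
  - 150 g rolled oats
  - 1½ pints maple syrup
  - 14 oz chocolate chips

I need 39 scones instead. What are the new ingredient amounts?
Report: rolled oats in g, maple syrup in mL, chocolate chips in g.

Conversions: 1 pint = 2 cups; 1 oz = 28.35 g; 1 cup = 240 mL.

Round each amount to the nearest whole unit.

Scaling factor: 39/8 = 4.875.
rolled oats: 150 g × 39/8 ≈ 731 g
maple syrup: 1.5 pint × 39/8 × 2 cup/pint × 240 mL/cup = 3510 mL
chocolate chips: 14 oz × 39/8 × 28.35 g/oz ≈ 1935 g

rolled oats: 731 g; maple syrup: 3510 mL; chocolate chips: 1935 g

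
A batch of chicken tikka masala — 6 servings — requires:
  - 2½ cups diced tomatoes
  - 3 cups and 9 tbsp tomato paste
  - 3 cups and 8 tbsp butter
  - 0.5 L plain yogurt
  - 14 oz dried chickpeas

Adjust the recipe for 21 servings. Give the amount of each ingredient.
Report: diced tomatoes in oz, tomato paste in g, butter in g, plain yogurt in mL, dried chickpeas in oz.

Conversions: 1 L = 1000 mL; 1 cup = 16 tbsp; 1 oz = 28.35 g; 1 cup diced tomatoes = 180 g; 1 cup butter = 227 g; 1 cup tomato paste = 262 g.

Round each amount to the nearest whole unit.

diced tomatoes: 56 oz; tomato paste: 3267 g; butter: 2781 g; plain yogurt: 1750 mL; dried chickpeas: 49 oz

Scaling factor: 21/6 = 7/2 = 3.5.
diced tomatoes: 2.5 cup × 7/2 × 180 g/cup ÷ 28.35 g/oz ≈ 56 oz
tomato paste: (3 cup + 9 tbsp = 3.5625 cup) × 7/2 × 262 g/cup ≈ 3267 g
butter: (3 cup + 8 tbsp = 3.5 cup) × 7/2 × 227 g/cup ≈ 2781 g
plain yogurt: 0.5 L × 7/2 × 1000 mL/L = 1750 mL
dried chickpeas: 14 oz × 7/2 = 49 oz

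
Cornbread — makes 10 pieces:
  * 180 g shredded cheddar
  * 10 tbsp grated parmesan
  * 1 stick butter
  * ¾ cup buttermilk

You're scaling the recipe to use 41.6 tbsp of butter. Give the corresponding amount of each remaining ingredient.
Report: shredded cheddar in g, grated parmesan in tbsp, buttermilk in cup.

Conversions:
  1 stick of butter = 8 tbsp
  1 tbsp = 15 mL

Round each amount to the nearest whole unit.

The original recipe has 8 tbsp of butter, so the scaling factor is 41.6 ÷ 8 = 26/5 = 5.2.
shredded cheddar: 180 g × 26/5 = 936 g
grated parmesan: 10 tbsp × 26/5 = 52 tbsp
buttermilk: 0.75 cup × 26/5 ≈ 4 cup

shredded cheddar: 936 g; grated parmesan: 52 tbsp; buttermilk: 4 cup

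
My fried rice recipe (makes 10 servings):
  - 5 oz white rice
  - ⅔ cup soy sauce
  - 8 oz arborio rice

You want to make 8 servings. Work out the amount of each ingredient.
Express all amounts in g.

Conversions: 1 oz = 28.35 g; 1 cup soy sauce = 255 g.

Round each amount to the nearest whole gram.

Scaling factor: 8/10 = 4/5 = 0.8.
white rice: 5 oz × 4/5 × 28.35 g/oz ≈ 113 g
soy sauce: 2/3 cup × 4/5 × 255 g/cup = 136 g
arborio rice: 8 oz × 4/5 × 28.35 g/oz ≈ 181 g

white rice: 113 g; soy sauce: 136 g; arborio rice: 181 g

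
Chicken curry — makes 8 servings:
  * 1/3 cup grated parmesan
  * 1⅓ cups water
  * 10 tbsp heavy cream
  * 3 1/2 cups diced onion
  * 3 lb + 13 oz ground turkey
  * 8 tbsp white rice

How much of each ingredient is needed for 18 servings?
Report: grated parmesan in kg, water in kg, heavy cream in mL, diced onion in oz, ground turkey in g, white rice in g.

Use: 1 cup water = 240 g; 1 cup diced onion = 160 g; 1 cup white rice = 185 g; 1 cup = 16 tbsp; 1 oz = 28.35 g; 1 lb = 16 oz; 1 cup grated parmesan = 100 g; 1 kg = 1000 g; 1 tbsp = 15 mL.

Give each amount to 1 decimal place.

grated parmesan: 0.1 kg; water: 0.7 kg; heavy cream: 337.5 mL; diced onion: 44.4 oz; ground turkey: 3891.0 g; white rice: 208.1 g

Scaling factor: 18/8 = 9/4 = 2.25.
grated parmesan: 1/3 cup × 9/4 × 100 g/cup ÷ 1000 g/kg ≈ 0.1 kg
water: 4/3 cup × 9/4 × 240 g/cup ÷ 1000 g/kg ≈ 0.7 kg
heavy cream: 10 tbsp × 9/4 × 15 mL/tbsp = 337.5 mL
diced onion: 3.5 cup × 9/4 × 160 g/cup ÷ 28.35 g/oz ≈ 44.4 oz
ground turkey: (3 lb + 13 oz = 3.8125 lb) × 9/4 × 16 oz/lb × 28.35 g/oz ≈ 3891.0 g
white rice: 8 tbsp × 9/4 ÷ 16 tbsp/cup × 185 g/cup ≈ 208.1 g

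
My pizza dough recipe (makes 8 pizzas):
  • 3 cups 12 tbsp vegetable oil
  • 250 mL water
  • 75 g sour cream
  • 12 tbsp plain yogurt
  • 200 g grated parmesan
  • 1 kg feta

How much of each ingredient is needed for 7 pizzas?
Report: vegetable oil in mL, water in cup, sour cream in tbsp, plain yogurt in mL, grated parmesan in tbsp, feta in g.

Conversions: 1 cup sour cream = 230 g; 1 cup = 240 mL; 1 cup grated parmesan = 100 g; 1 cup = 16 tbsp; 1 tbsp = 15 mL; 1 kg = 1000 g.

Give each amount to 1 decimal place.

Scaling factor: 7/8 = 0.875.
vegetable oil: (3 cup + 12 tbsp = 3.75 cup) × 7/8 × 240 mL/cup = 787.5 mL
water: 250 mL × 7/8 ÷ 240 mL/cup ≈ 0.9 cup
sour cream: 75 g × 7/8 ÷ 230 g/cup × 16 tbsp/cup ≈ 4.6 tbsp
plain yogurt: 12 tbsp × 7/8 × 15 mL/tbsp = 157.5 mL
grated parmesan: 200 g × 7/8 ÷ 100 g/cup × 16 tbsp/cup = 28.0 tbsp
feta: 1 kg × 7/8 × 1000 g/kg = 875.0 g

vegetable oil: 787.5 mL; water: 0.9 cup; sour cream: 4.6 tbsp; plain yogurt: 157.5 mL; grated parmesan: 28.0 tbsp; feta: 875.0 g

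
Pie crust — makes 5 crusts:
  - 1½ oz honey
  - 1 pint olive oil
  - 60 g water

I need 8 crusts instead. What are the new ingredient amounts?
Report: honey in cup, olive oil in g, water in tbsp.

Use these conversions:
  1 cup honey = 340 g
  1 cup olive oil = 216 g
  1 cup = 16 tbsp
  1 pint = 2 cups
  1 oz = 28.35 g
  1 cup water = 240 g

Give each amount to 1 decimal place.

honey: 0.2 cup; olive oil: 691.2 g; water: 6.4 tbsp

Scaling factor: 8/5 = 1.6.
honey: 1.5 oz × 8/5 × 28.35 g/oz ÷ 340 g/cup ≈ 0.2 cup
olive oil: 1 pint × 8/5 × 2 cup/pint × 216 g/cup = 691.2 g
water: 60 g × 8/5 ÷ 240 g/cup × 16 tbsp/cup = 6.4 tbsp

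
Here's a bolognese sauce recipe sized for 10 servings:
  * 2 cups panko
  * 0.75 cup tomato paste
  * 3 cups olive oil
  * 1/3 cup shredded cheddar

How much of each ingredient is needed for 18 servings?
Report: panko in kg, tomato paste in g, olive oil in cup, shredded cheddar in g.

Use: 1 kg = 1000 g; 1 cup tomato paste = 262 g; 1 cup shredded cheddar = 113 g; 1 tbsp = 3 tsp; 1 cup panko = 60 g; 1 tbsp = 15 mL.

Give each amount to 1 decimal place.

panko: 0.2 kg; tomato paste: 353.7 g; olive oil: 5.4 cup; shredded cheddar: 67.8 g

Scaling factor: 18/10 = 9/5 = 1.8.
panko: 2 cup × 9/5 × 60 g/cup ÷ 1000 g/kg ≈ 0.2 kg
tomato paste: 0.75 cup × 9/5 × 262 g/cup = 353.7 g
olive oil: 3 cup × 9/5 = 5.4 cup
shredded cheddar: 1/3 cup × 9/5 × 113 g/cup = 67.8 g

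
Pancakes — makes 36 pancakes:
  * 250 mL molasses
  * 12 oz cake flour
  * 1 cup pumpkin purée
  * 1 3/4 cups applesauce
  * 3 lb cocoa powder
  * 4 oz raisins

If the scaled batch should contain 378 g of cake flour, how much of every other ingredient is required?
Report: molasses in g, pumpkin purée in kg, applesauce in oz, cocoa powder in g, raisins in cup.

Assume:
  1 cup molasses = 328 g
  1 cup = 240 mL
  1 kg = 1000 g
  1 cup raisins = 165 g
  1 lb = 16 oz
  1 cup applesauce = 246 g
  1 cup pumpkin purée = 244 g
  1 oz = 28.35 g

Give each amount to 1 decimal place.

molasses: 379.6 g; pumpkin purée: 0.3 kg; applesauce: 16.9 oz; cocoa powder: 1512.0 g; raisins: 0.8 cup

The original recipe has 340.2 g of cake flour, so the scaling factor is 378 ÷ 340.2 = 10/9.
molasses: 250 mL × 10/9 ÷ 240 mL/cup × 328 g/cup ≈ 379.6 g
pumpkin purée: 1 cup × 10/9 × 244 g/cup ÷ 1000 g/kg ≈ 0.3 kg
applesauce: 1.75 cup × 10/9 × 246 g/cup ÷ 28.35 g/oz ≈ 16.9 oz
cocoa powder: 3 lb × 10/9 × 16 oz/lb × 28.35 g/oz = 1512.0 g
raisins: 4 oz × 10/9 × 28.35 g/oz ÷ 165 g/cup ≈ 0.8 cup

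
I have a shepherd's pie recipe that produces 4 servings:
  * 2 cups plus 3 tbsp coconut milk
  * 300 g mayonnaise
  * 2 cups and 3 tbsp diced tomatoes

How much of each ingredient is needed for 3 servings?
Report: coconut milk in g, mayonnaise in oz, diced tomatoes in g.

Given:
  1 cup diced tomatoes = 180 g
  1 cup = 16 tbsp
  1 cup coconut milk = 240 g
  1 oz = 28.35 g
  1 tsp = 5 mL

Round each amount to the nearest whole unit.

Scaling factor: 3/4 = 0.75.
coconut milk: (2 cup + 3 tbsp = 2.1875 cup) × 3/4 × 240 g/cup ≈ 394 g
mayonnaise: 300 g × 3/4 ÷ 28.35 g/oz ≈ 8 oz
diced tomatoes: (2 cup + 3 tbsp = 2.1875 cup) × 3/4 × 180 g/cup ≈ 295 g

coconut milk: 394 g; mayonnaise: 8 oz; diced tomatoes: 295 g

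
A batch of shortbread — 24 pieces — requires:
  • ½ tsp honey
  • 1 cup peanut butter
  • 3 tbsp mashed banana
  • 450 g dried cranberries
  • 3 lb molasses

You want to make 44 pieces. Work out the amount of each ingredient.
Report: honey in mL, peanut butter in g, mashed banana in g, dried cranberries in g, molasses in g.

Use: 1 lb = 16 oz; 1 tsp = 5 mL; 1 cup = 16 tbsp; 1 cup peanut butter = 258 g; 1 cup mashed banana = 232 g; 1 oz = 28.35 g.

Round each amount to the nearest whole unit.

honey: 5 mL; peanut butter: 473 g; mashed banana: 80 g; dried cranberries: 825 g; molasses: 2495 g

Scaling factor: 44/24 = 11/6.
honey: 0.5 tsp × 11/6 × 5 mL/tsp ≈ 5 mL
peanut butter: 1 cup × 11/6 × 258 g/cup = 473 g
mashed banana: 3 tbsp × 11/6 ÷ 16 tbsp/cup × 232 g/cup ≈ 80 g
dried cranberries: 450 g × 11/6 = 825 g
molasses: 3 lb × 11/6 × 16 oz/lb × 28.35 g/oz ≈ 2495 g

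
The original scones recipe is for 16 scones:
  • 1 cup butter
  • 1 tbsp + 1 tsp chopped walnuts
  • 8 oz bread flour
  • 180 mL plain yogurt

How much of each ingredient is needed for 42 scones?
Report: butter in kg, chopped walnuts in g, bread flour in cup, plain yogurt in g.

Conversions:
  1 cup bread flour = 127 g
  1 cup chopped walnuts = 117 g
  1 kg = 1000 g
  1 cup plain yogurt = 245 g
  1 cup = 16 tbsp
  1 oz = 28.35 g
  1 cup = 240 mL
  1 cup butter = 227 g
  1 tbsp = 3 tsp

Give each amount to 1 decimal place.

butter: 0.6 kg; chopped walnuts: 25.6 g; bread flour: 4.7 cup; plain yogurt: 482.3 g

Scaling factor: 42/16 = 21/8 = 2.625.
butter: 1 cup × 21/8 × 227 g/cup ÷ 1000 g/kg ≈ 0.6 kg
chopped walnuts: (1 tbsp + 1 tsp = 4/3 tbsp) × 21/8 ÷ 16 tbsp/cup × 117 g/cup ≈ 25.6 g
bread flour: 8 oz × 21/8 × 28.35 g/oz ÷ 127 g/cup ≈ 4.7 cup
plain yogurt: 180 mL × 21/8 ÷ 240 mL/cup × 245 g/cup ≈ 482.3 g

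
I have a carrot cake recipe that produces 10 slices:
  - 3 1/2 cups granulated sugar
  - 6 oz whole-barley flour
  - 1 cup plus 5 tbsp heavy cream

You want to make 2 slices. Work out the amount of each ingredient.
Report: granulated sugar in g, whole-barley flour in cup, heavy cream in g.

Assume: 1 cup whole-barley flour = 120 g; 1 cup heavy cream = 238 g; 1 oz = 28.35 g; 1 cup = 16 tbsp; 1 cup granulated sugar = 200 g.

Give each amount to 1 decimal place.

Scaling factor: 2/10 = 1/5 = 0.2.
granulated sugar: 3.5 cup × 1/5 × 200 g/cup = 140.0 g
whole-barley flour: 6 oz × 1/5 × 28.35 g/oz ÷ 120 g/cup ≈ 0.3 cup
heavy cream: (1 cup + 5 tbsp = 1.3125 cup) × 1/5 × 238 g/cup ≈ 62.5 g

granulated sugar: 140.0 g; whole-barley flour: 0.3 cup; heavy cream: 62.5 g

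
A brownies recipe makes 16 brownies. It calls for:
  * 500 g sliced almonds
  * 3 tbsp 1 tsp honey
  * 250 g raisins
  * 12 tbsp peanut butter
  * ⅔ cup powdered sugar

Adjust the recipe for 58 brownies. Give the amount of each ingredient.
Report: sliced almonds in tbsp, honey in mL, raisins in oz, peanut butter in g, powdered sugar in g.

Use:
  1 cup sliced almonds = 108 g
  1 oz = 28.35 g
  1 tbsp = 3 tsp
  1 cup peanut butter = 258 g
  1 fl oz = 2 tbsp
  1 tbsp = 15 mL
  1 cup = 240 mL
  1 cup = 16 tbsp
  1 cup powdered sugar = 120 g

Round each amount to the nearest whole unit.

sliced almonds: 269 tbsp; honey: 181 mL; raisins: 32 oz; peanut butter: 701 g; powdered sugar: 290 g

Scaling factor: 58/16 = 29/8 = 3.625.
sliced almonds: 500 g × 29/8 ÷ 108 g/cup × 16 tbsp/cup ≈ 269 tbsp
honey: (3 tbsp + 1 tsp = 10/3 tbsp) × 29/8 × 15 mL/tbsp ≈ 181 mL
raisins: 250 g × 29/8 ÷ 28.35 g/oz ≈ 32 oz
peanut butter: 12 tbsp × 29/8 ÷ 16 tbsp/cup × 258 g/cup ≈ 701 g
powdered sugar: 2/3 cup × 29/8 × 120 g/cup = 290 g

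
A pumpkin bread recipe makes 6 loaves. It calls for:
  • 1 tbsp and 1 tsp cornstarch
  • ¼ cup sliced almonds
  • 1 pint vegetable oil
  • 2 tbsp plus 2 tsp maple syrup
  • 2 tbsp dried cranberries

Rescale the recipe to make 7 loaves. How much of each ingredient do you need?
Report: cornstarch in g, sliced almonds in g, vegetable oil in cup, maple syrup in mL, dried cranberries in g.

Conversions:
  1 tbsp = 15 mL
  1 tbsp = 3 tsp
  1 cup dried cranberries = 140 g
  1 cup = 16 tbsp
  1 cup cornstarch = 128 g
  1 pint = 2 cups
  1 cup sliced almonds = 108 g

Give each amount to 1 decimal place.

Scaling factor: 7/6.
cornstarch: (1 tbsp + 1 tsp = 4/3 tbsp) × 7/6 ÷ 16 tbsp/cup × 128 g/cup ≈ 12.4 g
sliced almonds: 0.25 cup × 7/6 × 108 g/cup = 31.5 g
vegetable oil: 1 pint × 7/6 × 2 cup/pint ≈ 2.3 cup
maple syrup: (2 tbsp + 2 tsp = 8/3 tbsp) × 7/6 × 15 mL/tbsp ≈ 46.7 mL
dried cranberries: 2 tbsp × 7/6 ÷ 16 tbsp/cup × 140 g/cup ≈ 20.4 g

cornstarch: 12.4 g; sliced almonds: 31.5 g; vegetable oil: 2.3 cup; maple syrup: 46.7 mL; dried cranberries: 20.4 g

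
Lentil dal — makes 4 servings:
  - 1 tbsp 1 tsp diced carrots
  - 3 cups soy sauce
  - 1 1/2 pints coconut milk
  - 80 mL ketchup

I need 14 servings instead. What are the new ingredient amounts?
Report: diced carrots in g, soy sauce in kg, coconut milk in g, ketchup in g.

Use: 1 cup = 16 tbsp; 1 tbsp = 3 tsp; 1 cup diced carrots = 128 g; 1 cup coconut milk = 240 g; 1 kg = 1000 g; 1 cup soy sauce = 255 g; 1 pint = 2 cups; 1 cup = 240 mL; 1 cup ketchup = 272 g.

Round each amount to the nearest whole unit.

Scaling factor: 14/4 = 7/2 = 3.5.
diced carrots: (1 tbsp + 1 tsp = 4/3 tbsp) × 7/2 ÷ 16 tbsp/cup × 128 g/cup ≈ 37 g
soy sauce: 3 cup × 7/2 × 255 g/cup ÷ 1000 g/kg ≈ 3 kg
coconut milk: 1.5 pint × 7/2 × 2 cup/pint × 240 g/cup = 2520 g
ketchup: 80 mL × 7/2 ÷ 240 mL/cup × 272 g/cup ≈ 317 g

diced carrots: 37 g; soy sauce: 3 kg; coconut milk: 2520 g; ketchup: 317 g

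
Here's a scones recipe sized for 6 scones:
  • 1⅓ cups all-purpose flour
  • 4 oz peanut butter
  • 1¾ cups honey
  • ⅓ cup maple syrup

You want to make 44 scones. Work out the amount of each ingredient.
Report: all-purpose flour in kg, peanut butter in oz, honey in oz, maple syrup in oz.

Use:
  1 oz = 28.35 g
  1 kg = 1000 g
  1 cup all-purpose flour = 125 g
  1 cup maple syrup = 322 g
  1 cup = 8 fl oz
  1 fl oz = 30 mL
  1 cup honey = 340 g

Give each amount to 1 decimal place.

all-purpose flour: 1.2 kg; peanut butter: 29.3 oz; honey: 153.9 oz; maple syrup: 27.8 oz

Scaling factor: 44/6 = 22/3.
all-purpose flour: 4/3 cup × 22/3 × 125 g/cup ÷ 1000 g/kg ≈ 1.2 kg
peanut butter: 4 oz × 22/3 ≈ 29.3 oz
honey: 1.75 cup × 22/3 × 340 g/cup ÷ 28.35 g/oz ≈ 153.9 oz
maple syrup: 1/3 cup × 22/3 × 322 g/cup ÷ 28.35 g/oz ≈ 27.8 oz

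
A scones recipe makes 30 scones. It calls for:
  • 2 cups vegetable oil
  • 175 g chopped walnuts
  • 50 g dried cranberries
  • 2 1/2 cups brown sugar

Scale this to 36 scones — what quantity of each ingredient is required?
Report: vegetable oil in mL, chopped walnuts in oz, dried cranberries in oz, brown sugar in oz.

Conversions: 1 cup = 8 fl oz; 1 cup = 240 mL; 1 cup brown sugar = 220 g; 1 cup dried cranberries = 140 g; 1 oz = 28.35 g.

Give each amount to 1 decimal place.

Scaling factor: 36/30 = 6/5 = 1.2.
vegetable oil: 2 cup × 6/5 × 240 mL/cup = 576.0 mL
chopped walnuts: 175 g × 6/5 ÷ 28.35 g/oz ≈ 7.4 oz
dried cranberries: 50 g × 6/5 ÷ 28.35 g/oz ≈ 2.1 oz
brown sugar: 2.5 cup × 6/5 × 220 g/cup ÷ 28.35 g/oz ≈ 23.3 oz

vegetable oil: 576.0 mL; chopped walnuts: 7.4 oz; dried cranberries: 2.1 oz; brown sugar: 23.3 oz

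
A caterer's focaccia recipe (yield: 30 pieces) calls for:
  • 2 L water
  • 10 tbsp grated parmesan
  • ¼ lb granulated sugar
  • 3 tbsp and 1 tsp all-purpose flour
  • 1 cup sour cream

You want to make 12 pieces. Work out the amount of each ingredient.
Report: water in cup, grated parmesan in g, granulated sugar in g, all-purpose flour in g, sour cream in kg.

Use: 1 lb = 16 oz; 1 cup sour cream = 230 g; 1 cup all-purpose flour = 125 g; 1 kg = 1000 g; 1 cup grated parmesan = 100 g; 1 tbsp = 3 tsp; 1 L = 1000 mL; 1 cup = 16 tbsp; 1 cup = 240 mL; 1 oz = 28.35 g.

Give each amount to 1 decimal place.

Scaling factor: 12/30 = 2/5 = 0.4.
water: 2 L × 2/5 × 1000 mL/L ÷ 240 mL/cup ≈ 3.3 cup
grated parmesan: 10 tbsp × 2/5 ÷ 16 tbsp/cup × 100 g/cup = 25.0 g
granulated sugar: 0.25 lb × 2/5 × 16 oz/lb × 28.35 g/oz ≈ 45.4 g
all-purpose flour: (3 tbsp + 1 tsp = 10/3 tbsp) × 2/5 ÷ 16 tbsp/cup × 125 g/cup ≈ 10.4 g
sour cream: 1 cup × 2/5 × 230 g/cup ÷ 1000 g/kg ≈ 0.1 kg

water: 3.3 cup; grated parmesan: 25.0 g; granulated sugar: 45.4 g; all-purpose flour: 10.4 g; sour cream: 0.1 kg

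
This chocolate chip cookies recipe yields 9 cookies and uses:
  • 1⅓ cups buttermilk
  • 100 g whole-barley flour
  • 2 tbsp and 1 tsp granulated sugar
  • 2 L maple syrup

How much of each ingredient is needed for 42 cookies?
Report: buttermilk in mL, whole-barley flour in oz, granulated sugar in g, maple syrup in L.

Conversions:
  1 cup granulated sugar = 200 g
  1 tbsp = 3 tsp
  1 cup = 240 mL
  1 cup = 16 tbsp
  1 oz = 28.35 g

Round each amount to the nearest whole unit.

buttermilk: 1493 mL; whole-barley flour: 16 oz; granulated sugar: 136 g; maple syrup: 9 L

Scaling factor: 42/9 = 14/3.
buttermilk: 4/3 cup × 14/3 × 240 mL/cup ≈ 1493 mL
whole-barley flour: 100 g × 14/3 ÷ 28.35 g/oz ≈ 16 oz
granulated sugar: (2 tbsp + 1 tsp = 7/3 tbsp) × 14/3 ÷ 16 tbsp/cup × 200 g/cup ≈ 136 g
maple syrup: 2 L × 14/3 ≈ 9 L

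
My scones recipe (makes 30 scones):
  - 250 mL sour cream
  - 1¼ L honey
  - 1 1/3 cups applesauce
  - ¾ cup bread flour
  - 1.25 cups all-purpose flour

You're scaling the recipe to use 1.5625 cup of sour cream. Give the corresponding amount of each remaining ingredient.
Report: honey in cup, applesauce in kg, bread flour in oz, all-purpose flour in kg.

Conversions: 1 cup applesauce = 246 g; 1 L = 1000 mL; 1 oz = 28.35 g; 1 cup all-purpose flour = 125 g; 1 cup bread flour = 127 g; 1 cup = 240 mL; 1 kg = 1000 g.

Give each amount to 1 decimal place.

honey: 7.8 cup; applesauce: 0.5 kg; bread flour: 5.0 oz; all-purpose flour: 0.2 kg

The original recipe has 25/24 cup of sour cream, so the scaling factor is 1.5625 ÷ 25/24 = 3/2 = 1.5.
honey: 1.25 L × 3/2 × 1000 mL/L ÷ 240 mL/cup ≈ 7.8 cup
applesauce: 4/3 cup × 3/2 × 246 g/cup ÷ 1000 g/kg ≈ 0.5 kg
bread flour: 0.75 cup × 3/2 × 127 g/cup ÷ 28.35 g/oz ≈ 5.0 oz
all-purpose flour: 1.25 cup × 3/2 × 125 g/cup ÷ 1000 g/kg ≈ 0.2 kg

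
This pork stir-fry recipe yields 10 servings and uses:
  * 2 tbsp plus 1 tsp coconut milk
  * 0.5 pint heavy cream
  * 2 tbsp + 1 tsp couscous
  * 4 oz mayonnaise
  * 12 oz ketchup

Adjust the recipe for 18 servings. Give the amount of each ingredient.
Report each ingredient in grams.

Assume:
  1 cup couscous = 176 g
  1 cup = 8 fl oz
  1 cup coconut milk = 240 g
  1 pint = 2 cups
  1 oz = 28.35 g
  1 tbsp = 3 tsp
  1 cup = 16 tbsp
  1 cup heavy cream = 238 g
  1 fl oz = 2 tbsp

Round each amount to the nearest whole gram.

coconut milk: 63 g; heavy cream: 428 g; couscous: 46 g; mayonnaise: 204 g; ketchup: 612 g

Scaling factor: 18/10 = 9/5 = 1.8.
coconut milk: (2 tbsp + 1 tsp = 7/3 tbsp) × 9/5 ÷ 16 tbsp/cup × 240 g/cup = 63 g
heavy cream: 0.5 pint × 9/5 × 2 cup/pint × 238 g/cup ≈ 428 g
couscous: (2 tbsp + 1 tsp = 7/3 tbsp) × 9/5 ÷ 16 tbsp/cup × 176 g/cup ≈ 46 g
mayonnaise: 4 oz × 9/5 × 28.35 g/oz ≈ 204 g
ketchup: 12 oz × 9/5 × 28.35 g/oz ≈ 612 g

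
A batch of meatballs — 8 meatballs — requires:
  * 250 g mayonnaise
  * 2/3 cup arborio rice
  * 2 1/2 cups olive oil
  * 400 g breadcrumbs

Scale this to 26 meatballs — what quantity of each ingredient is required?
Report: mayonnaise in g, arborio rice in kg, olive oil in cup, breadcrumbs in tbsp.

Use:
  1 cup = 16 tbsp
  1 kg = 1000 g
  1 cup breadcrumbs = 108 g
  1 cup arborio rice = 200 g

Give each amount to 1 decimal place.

mayonnaise: 812.5 g; arborio rice: 0.4 kg; olive oil: 8.1 cup; breadcrumbs: 192.6 tbsp

Scaling factor: 26/8 = 13/4 = 3.25.
mayonnaise: 250 g × 13/4 = 812.5 g
arborio rice: 2/3 cup × 13/4 × 200 g/cup ÷ 1000 g/kg ≈ 0.4 kg
olive oil: 2.5 cup × 13/4 ≈ 8.1 cup
breadcrumbs: 400 g × 13/4 ÷ 108 g/cup × 16 tbsp/cup ≈ 192.6 tbsp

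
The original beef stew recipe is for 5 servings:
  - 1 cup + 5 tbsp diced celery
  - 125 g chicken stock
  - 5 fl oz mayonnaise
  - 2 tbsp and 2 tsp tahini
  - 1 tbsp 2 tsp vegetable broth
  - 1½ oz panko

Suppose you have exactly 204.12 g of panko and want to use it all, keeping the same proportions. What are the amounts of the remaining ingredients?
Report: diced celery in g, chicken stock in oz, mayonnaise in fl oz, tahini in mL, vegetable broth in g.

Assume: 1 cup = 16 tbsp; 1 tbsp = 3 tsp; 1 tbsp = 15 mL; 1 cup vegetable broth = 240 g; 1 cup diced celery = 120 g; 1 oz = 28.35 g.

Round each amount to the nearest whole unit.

The original recipe has 42.525 g of panko, so the scaling factor is 204.12 ÷ 42.525 = 24/5 = 4.8.
diced celery: (1 cup + 5 tbsp = 1.3125 cup) × 24/5 × 120 g/cup = 756 g
chicken stock: 125 g × 24/5 ÷ 28.35 g/oz ≈ 21 oz
mayonnaise: 5 fl oz × 24/5 = 24 fl oz
tahini: (2 tbsp + 2 tsp = 8/3 tbsp) × 24/5 × 15 mL/tbsp = 192 mL
vegetable broth: (1 tbsp + 2 tsp = 5/3 tbsp) × 24/5 ÷ 16 tbsp/cup × 240 g/cup = 120 g

diced celery: 756 g; chicken stock: 21 oz; mayonnaise: 24 fl oz; tahini: 192 mL; vegetable broth: 120 g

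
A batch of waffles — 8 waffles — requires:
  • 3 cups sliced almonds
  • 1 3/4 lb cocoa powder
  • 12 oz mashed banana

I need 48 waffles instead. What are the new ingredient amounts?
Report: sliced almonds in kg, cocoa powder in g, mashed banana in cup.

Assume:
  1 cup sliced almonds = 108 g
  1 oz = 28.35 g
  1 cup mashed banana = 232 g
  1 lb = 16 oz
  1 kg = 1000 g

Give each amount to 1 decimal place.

sliced almonds: 1.9 kg; cocoa powder: 4762.8 g; mashed banana: 8.8 cup

Scaling factor: 48/8 = 6.
sliced almonds: 3 cup × 6 × 108 g/cup ÷ 1000 g/kg ≈ 1.9 kg
cocoa powder: 1.75 lb × 6 × 16 oz/lb × 28.35 g/oz = 4762.8 g
mashed banana: 12 oz × 6 × 28.35 g/oz ÷ 232 g/cup ≈ 8.8 cup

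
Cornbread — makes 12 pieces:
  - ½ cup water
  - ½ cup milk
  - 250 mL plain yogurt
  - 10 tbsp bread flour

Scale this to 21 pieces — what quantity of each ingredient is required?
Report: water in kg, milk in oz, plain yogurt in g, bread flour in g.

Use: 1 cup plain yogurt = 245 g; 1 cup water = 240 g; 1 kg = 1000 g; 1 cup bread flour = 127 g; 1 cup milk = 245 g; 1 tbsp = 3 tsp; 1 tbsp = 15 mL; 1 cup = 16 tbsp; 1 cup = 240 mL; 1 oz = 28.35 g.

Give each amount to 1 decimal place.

water: 0.2 kg; milk: 7.6 oz; plain yogurt: 446.6 g; bread flour: 138.9 g

Scaling factor: 21/12 = 7/4 = 1.75.
water: 0.5 cup × 7/4 × 240 g/cup ÷ 1000 g/kg ≈ 0.2 kg
milk: 0.5 cup × 7/4 × 245 g/cup ÷ 28.35 g/oz ≈ 7.6 oz
plain yogurt: 250 mL × 7/4 ÷ 240 mL/cup × 245 g/cup ≈ 446.6 g
bread flour: 10 tbsp × 7/4 ÷ 16 tbsp/cup × 127 g/cup ≈ 138.9 g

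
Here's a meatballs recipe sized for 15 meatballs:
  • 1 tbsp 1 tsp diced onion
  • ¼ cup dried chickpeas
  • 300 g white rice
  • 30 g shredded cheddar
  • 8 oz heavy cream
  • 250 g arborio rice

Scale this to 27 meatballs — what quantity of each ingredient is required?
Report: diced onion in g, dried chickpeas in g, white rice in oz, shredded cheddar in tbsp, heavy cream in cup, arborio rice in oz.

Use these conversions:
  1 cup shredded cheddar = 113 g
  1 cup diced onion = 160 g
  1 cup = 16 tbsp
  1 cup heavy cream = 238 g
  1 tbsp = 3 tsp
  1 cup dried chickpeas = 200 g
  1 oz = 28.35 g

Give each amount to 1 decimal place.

Scaling factor: 27/15 = 9/5 = 1.8.
diced onion: (1 tbsp + 1 tsp = 4/3 tbsp) × 9/5 ÷ 16 tbsp/cup × 160 g/cup = 24.0 g
dried chickpeas: 0.25 cup × 9/5 × 200 g/cup = 90.0 g
white rice: 300 g × 9/5 ÷ 28.35 g/oz ≈ 19.0 oz
shredded cheddar: 30 g × 9/5 ÷ 113 g/cup × 16 tbsp/cup ≈ 7.6 tbsp
heavy cream: 8 oz × 9/5 × 28.35 g/oz ÷ 238 g/cup ≈ 1.7 cup
arborio rice: 250 g × 9/5 ÷ 28.35 g/oz ≈ 15.9 oz

diced onion: 24.0 g; dried chickpeas: 90.0 g; white rice: 19.0 oz; shredded cheddar: 7.6 tbsp; heavy cream: 1.7 cup; arborio rice: 15.9 oz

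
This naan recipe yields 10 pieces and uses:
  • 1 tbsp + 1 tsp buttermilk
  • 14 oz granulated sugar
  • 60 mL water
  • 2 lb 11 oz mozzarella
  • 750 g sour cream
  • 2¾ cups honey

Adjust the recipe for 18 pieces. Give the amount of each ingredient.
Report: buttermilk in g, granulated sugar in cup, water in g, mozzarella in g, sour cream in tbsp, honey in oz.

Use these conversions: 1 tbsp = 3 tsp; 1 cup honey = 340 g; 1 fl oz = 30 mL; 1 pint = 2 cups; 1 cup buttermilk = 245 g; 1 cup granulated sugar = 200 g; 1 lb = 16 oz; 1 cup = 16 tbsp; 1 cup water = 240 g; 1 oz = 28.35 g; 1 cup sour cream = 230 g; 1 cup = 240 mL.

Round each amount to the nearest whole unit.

Scaling factor: 18/10 = 9/5 = 1.8.
buttermilk: (1 tbsp + 1 tsp = 4/3 tbsp) × 9/5 ÷ 16 tbsp/cup × 245 g/cup ≈ 37 g
granulated sugar: 14 oz × 9/5 × 28.35 g/oz ÷ 200 g/cup ≈ 4 cup
water: 60 mL × 9/5 ÷ 240 mL/cup × 240 g/cup = 108 g
mozzarella: (2 lb + 11 oz = 2.6875 lb) × 9/5 × 16 oz/lb × 28.35 g/oz ≈ 2194 g
sour cream: 750 g × 9/5 ÷ 230 g/cup × 16 tbsp/cup ≈ 94 tbsp
honey: 2.75 cup × 9/5 × 340 g/cup ÷ 28.35 g/oz ≈ 59 oz

buttermilk: 37 g; granulated sugar: 4 cup; water: 108 g; mozzarella: 2194 g; sour cream: 94 tbsp; honey: 59 oz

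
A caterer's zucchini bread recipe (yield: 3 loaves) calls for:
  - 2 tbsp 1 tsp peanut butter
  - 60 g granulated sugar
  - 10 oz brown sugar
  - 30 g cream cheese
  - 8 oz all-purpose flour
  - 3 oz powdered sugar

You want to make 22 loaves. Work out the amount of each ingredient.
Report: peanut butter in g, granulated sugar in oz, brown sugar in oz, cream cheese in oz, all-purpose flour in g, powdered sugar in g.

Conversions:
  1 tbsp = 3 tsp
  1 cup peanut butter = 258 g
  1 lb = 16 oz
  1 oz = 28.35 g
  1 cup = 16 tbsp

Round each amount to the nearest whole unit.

Scaling factor: 22/3.
peanut butter: (2 tbsp + 1 tsp = 7/3 tbsp) × 22/3 ÷ 16 tbsp/cup × 258 g/cup ≈ 276 g
granulated sugar: 60 g × 22/3 ÷ 28.35 g/oz ≈ 16 oz
brown sugar: 10 oz × 22/3 ≈ 73 oz
cream cheese: 30 g × 22/3 ÷ 28.35 g/oz ≈ 8 oz
all-purpose flour: 8 oz × 22/3 × 28.35 g/oz ≈ 1663 g
powdered sugar: 3 oz × 22/3 × 28.35 g/oz ≈ 624 g

peanut butter: 276 g; granulated sugar: 16 oz; brown sugar: 73 oz; cream cheese: 8 oz; all-purpose flour: 1663 g; powdered sugar: 624 g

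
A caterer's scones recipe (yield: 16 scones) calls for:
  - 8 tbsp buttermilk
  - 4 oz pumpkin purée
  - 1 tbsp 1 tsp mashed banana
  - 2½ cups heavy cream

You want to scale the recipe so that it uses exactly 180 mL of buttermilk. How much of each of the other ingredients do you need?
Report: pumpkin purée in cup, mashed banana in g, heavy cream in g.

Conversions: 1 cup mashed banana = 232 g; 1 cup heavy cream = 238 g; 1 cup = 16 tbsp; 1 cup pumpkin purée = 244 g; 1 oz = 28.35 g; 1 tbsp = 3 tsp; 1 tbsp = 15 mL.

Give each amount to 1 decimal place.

The original recipe has 120 mL of buttermilk, so the scaling factor is 180 ÷ 120 = 3/2 = 1.5.
pumpkin purée: 4 oz × 3/2 × 28.35 g/oz ÷ 244 g/cup ≈ 0.7 cup
mashed banana: (1 tbsp + 1 tsp = 4/3 tbsp) × 3/2 ÷ 16 tbsp/cup × 232 g/cup = 29.0 g
heavy cream: 2.5 cup × 3/2 × 238 g/cup = 892.5 g

pumpkin purée: 0.7 cup; mashed banana: 29.0 g; heavy cream: 892.5 g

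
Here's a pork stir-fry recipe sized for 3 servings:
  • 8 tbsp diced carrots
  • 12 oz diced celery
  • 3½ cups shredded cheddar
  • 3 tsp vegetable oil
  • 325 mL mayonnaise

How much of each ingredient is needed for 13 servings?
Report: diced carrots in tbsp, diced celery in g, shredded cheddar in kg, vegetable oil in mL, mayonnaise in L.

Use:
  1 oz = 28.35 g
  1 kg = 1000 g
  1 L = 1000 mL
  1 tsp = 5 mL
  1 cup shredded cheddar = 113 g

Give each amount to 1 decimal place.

Scaling factor: 13/3.
diced carrots: 8 tbsp × 13/3 ≈ 34.7 tbsp
diced celery: 12 oz × 13/3 × 28.35 g/oz = 1474.2 g
shredded cheddar: 3.5 cup × 13/3 × 113 g/cup ÷ 1000 g/kg ≈ 1.7 kg
vegetable oil: 3 tsp × 13/3 × 5 mL/tsp = 65.0 mL
mayonnaise: 325 mL × 13/3 ÷ 1000 mL/L ≈ 1.4 L

diced carrots: 34.7 tbsp; diced celery: 1474.2 g; shredded cheddar: 1.7 kg; vegetable oil: 65.0 mL; mayonnaise: 1.4 L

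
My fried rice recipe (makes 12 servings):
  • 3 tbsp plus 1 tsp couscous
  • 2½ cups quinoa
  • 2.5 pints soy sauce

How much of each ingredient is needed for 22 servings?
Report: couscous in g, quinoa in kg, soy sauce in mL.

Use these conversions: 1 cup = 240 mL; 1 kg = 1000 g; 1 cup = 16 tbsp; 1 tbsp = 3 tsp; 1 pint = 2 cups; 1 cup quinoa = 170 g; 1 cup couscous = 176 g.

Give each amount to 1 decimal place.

couscous: 67.2 g; quinoa: 0.8 kg; soy sauce: 2200.0 mL

Scaling factor: 22/12 = 11/6.
couscous: (3 tbsp + 1 tsp = 10/3 tbsp) × 11/6 ÷ 16 tbsp/cup × 176 g/cup ≈ 67.2 g
quinoa: 2.5 cup × 11/6 × 170 g/cup ÷ 1000 g/kg ≈ 0.8 kg
soy sauce: 2.5 pint × 11/6 × 2 cup/pint × 240 mL/cup = 2200.0 mL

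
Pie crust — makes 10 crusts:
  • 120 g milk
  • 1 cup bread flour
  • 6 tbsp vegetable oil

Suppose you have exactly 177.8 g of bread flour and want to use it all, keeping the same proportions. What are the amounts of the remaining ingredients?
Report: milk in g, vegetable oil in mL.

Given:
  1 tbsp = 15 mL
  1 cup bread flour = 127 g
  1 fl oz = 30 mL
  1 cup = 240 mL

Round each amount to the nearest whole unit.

The original recipe has 127 g of bread flour, so the scaling factor is 177.8 ÷ 127 = 7/5 = 1.4.
milk: 120 g × 7/5 = 168 g
vegetable oil: 6 tbsp × 7/5 × 15 mL/tbsp = 126 mL

milk: 168 g; vegetable oil: 126 mL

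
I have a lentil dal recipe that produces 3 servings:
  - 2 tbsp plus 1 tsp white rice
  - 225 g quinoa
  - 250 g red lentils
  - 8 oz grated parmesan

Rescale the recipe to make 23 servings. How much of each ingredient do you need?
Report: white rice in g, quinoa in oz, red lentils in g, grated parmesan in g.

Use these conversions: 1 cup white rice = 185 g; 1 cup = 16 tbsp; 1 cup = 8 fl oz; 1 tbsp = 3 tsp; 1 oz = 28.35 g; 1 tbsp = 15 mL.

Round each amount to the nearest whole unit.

white rice: 207 g; quinoa: 61 oz; red lentils: 1917 g; grated parmesan: 1739 g

Scaling factor: 23/3.
white rice: (2 tbsp + 1 tsp = 7/3 tbsp) × 23/3 ÷ 16 tbsp/cup × 185 g/cup ≈ 207 g
quinoa: 225 g × 23/3 ÷ 28.35 g/oz ≈ 61 oz
red lentils: 250 g × 23/3 ≈ 1917 g
grated parmesan: 8 oz × 23/3 × 28.35 g/oz ≈ 1739 g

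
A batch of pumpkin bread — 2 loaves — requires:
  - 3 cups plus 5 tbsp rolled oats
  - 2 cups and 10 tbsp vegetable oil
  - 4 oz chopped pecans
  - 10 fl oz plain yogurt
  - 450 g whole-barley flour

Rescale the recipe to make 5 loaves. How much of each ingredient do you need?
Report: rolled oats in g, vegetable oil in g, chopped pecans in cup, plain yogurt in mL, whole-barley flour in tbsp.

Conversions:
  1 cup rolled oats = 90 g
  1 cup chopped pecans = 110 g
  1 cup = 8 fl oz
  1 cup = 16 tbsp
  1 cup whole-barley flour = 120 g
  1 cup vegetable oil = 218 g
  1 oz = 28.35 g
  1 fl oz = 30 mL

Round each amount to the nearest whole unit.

rolled oats: 745 g; vegetable oil: 1431 g; chopped pecans: 3 cup; plain yogurt: 750 mL; whole-barley flour: 150 tbsp

Scaling factor: 5/2 = 2.5.
rolled oats: (3 cup + 5 tbsp = 3.3125 cup) × 5/2 × 90 g/cup ≈ 745 g
vegetable oil: (2 cup + 10 tbsp = 2.625 cup) × 5/2 × 218 g/cup ≈ 1431 g
chopped pecans: 4 oz × 5/2 × 28.35 g/oz ÷ 110 g/cup ≈ 3 cup
plain yogurt: 10 fl oz × 5/2 × 30 mL/fl oz = 750 mL
whole-barley flour: 450 g × 5/2 ÷ 120 g/cup × 16 tbsp/cup = 150 tbsp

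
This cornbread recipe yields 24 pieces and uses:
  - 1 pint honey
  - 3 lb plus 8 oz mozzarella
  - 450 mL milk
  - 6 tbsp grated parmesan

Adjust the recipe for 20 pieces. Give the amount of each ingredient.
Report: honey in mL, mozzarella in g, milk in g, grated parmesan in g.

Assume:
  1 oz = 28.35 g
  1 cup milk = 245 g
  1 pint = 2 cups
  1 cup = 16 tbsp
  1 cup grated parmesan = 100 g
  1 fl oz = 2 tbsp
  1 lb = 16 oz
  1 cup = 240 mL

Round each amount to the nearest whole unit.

honey: 400 mL; mozzarella: 1323 g; milk: 383 g; grated parmesan: 31 g

Scaling factor: 20/24 = 5/6.
honey: 1 pint × 5/6 × 2 cup/pint × 240 mL/cup = 400 mL
mozzarella: (3 lb + 8 oz = 3.5 lb) × 5/6 × 16 oz/lb × 28.35 g/oz = 1323 g
milk: 450 mL × 5/6 ÷ 240 mL/cup × 245 g/cup ≈ 383 g
grated parmesan: 6 tbsp × 5/6 ÷ 16 tbsp/cup × 100 g/cup ≈ 31 g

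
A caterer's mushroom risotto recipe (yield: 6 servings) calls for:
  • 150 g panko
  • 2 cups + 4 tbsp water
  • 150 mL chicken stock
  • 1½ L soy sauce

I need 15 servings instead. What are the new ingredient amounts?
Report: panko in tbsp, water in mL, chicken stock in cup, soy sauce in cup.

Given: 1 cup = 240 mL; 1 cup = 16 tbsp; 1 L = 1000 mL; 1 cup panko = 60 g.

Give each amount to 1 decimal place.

panko: 100.0 tbsp; water: 1350.0 mL; chicken stock: 1.6 cup; soy sauce: 15.6 cup

Scaling factor: 15/6 = 5/2 = 2.5.
panko: 150 g × 5/2 ÷ 60 g/cup × 16 tbsp/cup = 100.0 tbsp
water: (2 cup + 4 tbsp = 2.25 cup) × 5/2 × 240 mL/cup = 1350.0 mL
chicken stock: 150 mL × 5/2 ÷ 240 mL/cup ≈ 1.6 cup
soy sauce: 1.5 L × 5/2 × 1000 mL/L ÷ 240 mL/cup ≈ 15.6 cup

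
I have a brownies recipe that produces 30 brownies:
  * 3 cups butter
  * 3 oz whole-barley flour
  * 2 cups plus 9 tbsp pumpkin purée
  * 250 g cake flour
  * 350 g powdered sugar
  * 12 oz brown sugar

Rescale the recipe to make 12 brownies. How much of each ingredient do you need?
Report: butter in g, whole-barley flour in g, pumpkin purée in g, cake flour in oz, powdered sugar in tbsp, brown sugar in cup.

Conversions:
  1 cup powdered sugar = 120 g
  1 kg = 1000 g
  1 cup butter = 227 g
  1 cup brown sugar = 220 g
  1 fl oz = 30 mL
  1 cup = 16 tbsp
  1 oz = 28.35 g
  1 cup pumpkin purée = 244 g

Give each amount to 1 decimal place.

butter: 272.4 g; whole-barley flour: 34.0 g; pumpkin purée: 250.1 g; cake flour: 3.5 oz; powdered sugar: 18.7 tbsp; brown sugar: 0.6 cup

Scaling factor: 12/30 = 2/5 = 0.4.
butter: 3 cup × 2/5 × 227 g/cup = 272.4 g
whole-barley flour: 3 oz × 2/5 × 28.35 g/oz ≈ 34.0 g
pumpkin purée: (2 cup + 9 tbsp = 2.5625 cup) × 2/5 × 244 g/cup = 250.1 g
cake flour: 250 g × 2/5 ÷ 28.35 g/oz ≈ 3.5 oz
powdered sugar: 350 g × 2/5 ÷ 120 g/cup × 16 tbsp/cup ≈ 18.7 tbsp
brown sugar: 12 oz × 2/5 × 28.35 g/oz ÷ 220 g/cup ≈ 0.6 cup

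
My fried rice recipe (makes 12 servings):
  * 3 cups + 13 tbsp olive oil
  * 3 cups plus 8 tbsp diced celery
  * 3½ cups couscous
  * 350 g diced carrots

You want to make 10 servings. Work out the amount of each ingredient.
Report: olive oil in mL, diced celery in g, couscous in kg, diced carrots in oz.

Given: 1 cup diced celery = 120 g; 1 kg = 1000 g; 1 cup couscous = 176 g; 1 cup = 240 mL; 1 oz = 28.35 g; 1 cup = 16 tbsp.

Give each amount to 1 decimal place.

olive oil: 762.5 mL; diced celery: 350.0 g; couscous: 0.5 kg; diced carrots: 10.3 oz

Scaling factor: 10/12 = 5/6.
olive oil: (3 cup + 13 tbsp = 3.8125 cup) × 5/6 × 240 mL/cup = 762.5 mL
diced celery: (3 cup + 8 tbsp = 3.5 cup) × 5/6 × 120 g/cup = 350.0 g
couscous: 3.5 cup × 5/6 × 176 g/cup ÷ 1000 g/kg ≈ 0.5 kg
diced carrots: 350 g × 5/6 ÷ 28.35 g/oz ≈ 10.3 oz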